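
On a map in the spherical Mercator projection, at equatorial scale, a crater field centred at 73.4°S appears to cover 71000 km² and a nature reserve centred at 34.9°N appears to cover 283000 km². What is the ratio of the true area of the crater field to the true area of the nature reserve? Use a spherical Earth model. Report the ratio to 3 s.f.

Mercator's areal exaggeration is sec²φ; hence true area = (apparent area) · cos²φ.
True area of crater field: 71000 × cos²(73.4°) = 71000 × 0.08162 = 5795 km².
True area of nature reserve: 283000 × cos²(34.9°) = 283000 × 0.6726 = 190400 km².
Ratio = 5795 / 190400 ≈ 0.0304.

0.0304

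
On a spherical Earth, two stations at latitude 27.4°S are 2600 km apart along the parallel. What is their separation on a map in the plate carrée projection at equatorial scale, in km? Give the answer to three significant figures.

2930 km

For the equirectangular projection with φ₀ = 0 (plate carrée), h = 1 along meridians and k = sec φ along parallels.
Along the parallel, k = sec 27.4° = 1/0.8878 = 1.126.
Map distance = 2600 × 1.126 ≈ 2930 km.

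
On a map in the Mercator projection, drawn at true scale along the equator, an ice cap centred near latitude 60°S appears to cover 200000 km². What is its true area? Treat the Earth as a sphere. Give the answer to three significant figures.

Mercator is conformal, so the point scale is isotropic: h = k = sec φ = 1/cos φ.
Areal scale = k² = sec²φ = 1/cos²(60°) = 1/0.5000² = 4.000.
True area = apparent / (areal scale) = 200000 / 4.000 ≈ 50000 km².

50000 km²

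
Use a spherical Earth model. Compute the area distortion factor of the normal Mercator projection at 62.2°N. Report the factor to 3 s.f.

4.60

Mercator is conformal, so the point scale is isotropic: h = k = sec φ = 1/cos φ.
Areal scale = k² = sec²φ = 1/cos²(62.2°) = 1/0.4664² = 4.597.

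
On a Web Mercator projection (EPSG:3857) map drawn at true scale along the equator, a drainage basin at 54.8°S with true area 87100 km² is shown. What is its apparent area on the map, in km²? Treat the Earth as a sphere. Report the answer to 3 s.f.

Mercator is conformal, so the point scale is isotropic: h = k = sec φ = 1/cos φ.
Areal scale = k² = sec²φ = 1/cos²(54.8°) = 1/0.5764² = 3.010.
Apparent area = 87100 × 3.010 ≈ 262000 km².

262000 km²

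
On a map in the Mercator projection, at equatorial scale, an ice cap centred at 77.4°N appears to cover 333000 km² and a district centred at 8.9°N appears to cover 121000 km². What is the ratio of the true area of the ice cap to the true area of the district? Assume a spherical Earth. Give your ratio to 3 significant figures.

0.134

On Mercator the areal scale is sec²φ, so true area = apparent × cos²φ.
True area of ice cap: 333000 × cos²(77.4°) = 333000 × 0.04759 = 15850 km².
True area of district: 121000 × cos²(8.9°) = 121000 × 0.9761 = 118100 km².
Ratio = 15850 / 118100 ≈ 0.134.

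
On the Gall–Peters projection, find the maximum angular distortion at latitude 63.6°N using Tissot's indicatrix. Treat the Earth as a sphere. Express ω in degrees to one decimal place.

Gall–Peters is a cylindrical equal-area projection with standard parallels at ±45°. For cylindrical equal-area with standard parallel φ₀, h = cos φ / cos φ₀ and k = cos φ₀ / cos φ, so h·k = 1.
At 63.6°: h = 0.6288, k = 1.590; principal scales a = 1.590, b = 0.6288.
sin(ω/2) = (a − b)/(a + b) = 0.9615/2.219 = 0.4333, so ω = 2 arcsin(0.4333) ≈ 51.4°.

51.4°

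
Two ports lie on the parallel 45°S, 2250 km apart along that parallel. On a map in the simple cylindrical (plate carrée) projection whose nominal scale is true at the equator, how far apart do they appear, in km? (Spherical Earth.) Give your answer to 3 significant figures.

Plate carrée maps x = Rλ, y = Rφ. The meridian scale is h = 1 and the parallel scale is k = 1/cos φ = sec φ.
Along the parallel, k = sec 45° = 1/0.7071 = 1.414.
Map distance = 2250 × 1.414 ≈ 3180 km.

3180 km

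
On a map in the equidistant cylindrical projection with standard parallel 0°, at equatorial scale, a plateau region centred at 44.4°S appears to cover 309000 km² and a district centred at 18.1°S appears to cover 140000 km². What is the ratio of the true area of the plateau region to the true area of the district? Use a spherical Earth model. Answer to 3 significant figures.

Plate carrée has h = 1 and k = sec φ, giving areal scale sec φ; true area = (apparent area) · cos φ.
True area of plateau region: 309000 × cos(44.4°) = 309000 × 0.7145 = 220800 km².
True area of district: 140000 × cos(18.1°) = 140000 × 0.9505 = 133100 km².
Ratio = 220800 / 133100 ≈ 1.66.

1.66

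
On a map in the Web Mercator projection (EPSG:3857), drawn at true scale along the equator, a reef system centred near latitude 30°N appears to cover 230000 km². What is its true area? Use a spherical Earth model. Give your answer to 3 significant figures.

172000 km²

For Mercator, h = k = sec φ (a conformal cylindrical projection has a single point scale, 1/cos φ).
Areal scale = k² = sec²φ = 1/cos²(30°) = 1/0.8660² = 1.333.
True area = apparent / (areal scale) = 230000 / 1.333 ≈ 172000 km².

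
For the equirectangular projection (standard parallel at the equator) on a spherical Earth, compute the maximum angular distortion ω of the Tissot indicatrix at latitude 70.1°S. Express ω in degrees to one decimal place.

59.0°

For the equirectangular projection with φ₀ = 0 (plate carrée), h = 1 along meridians and k = sec φ along parallels.
At 70.1°: h = 1.000, k = 2.938; principal scales a = 2.938, b = 1.000.
sin(ω/2) = (a − b)/(a + b) = 1.938/3.938 = 0.4921, so ω = 2 arcsin(0.4921) ≈ 59.0°.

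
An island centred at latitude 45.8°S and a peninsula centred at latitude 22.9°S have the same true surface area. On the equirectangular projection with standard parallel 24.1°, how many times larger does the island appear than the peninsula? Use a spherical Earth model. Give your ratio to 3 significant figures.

The equidistant cylindrical projection with φ₀ = 24.1° has h = 1 (meridians true) and k = cos φ₀ / cos φ along parallels.
Areal scale at 45.8°: h·k = 1.000 × 1.309 = 1.309.
Areal scale at 22.9°: h·k = 1.000 × 0.9909 = 0.9909.
Ratio = 1.309/0.9909 ≈ 1.32.

1.32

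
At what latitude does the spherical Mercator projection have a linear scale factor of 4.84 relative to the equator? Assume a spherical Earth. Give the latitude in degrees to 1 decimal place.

78.1°

Mercator scale is k = sec φ = 1/cos φ.
1/cos φ = 4.84  ⇒  cos φ = 0.2066  ⇒  φ = arccos(0.2066) ≈ 78.1°.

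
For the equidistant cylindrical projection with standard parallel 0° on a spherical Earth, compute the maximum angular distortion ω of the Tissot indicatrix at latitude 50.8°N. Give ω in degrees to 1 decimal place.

For the equirectangular projection with φ₀ = 0 (plate carrée), h = 1 along meridians and k = sec φ along parallels.
At 50.8°: h = 1.000, k = 1.582; principal scales a = 1.582, b = 1.000.
sin(ω/2) = (a − b)/(a + b) = 0.5822/2.582 = 0.2255, so ω = 2 arcsin(0.2255) ≈ 26.1°.

26.1°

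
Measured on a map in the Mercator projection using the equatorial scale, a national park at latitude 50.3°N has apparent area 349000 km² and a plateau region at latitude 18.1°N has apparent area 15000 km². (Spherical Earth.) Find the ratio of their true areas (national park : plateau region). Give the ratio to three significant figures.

10.5

On Mercator the areal scale is sec²φ, so true area = apparent × cos²φ.
True area of national park: 349000 × cos²(50.3°) = 349000 × 0.4080 = 142400 km².
True area of plateau region: 15000 × cos²(18.1°) = 15000 × 0.9035 = 13550 km².
Ratio = 142400 / 13550 ≈ 10.5.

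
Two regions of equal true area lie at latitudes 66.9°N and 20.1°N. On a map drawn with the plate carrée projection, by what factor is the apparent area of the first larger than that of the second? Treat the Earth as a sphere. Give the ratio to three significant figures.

2.39

In the plate carrée (x = Rλ, y = Rφ), meridians are true-scale (h = 1) and parallels are stretched by k = sec φ.
Areal scale at 66.9°: h·k = 1.000 × 2.549 = 2.549.
Areal scale at 20.1°: h·k = 1.000 × 1.065 = 1.065.
Ratio = 2.549/1.065 ≈ 2.39.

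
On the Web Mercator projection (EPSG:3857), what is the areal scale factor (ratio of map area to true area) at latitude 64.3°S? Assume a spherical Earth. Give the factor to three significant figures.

Mercator is conformal, so the point scale is isotropic: h = k = sec φ = 1/cos φ.
Areal scale = k² = sec²φ = 1/cos²(64.3°) = 1/0.4337² = 5.317.

5.32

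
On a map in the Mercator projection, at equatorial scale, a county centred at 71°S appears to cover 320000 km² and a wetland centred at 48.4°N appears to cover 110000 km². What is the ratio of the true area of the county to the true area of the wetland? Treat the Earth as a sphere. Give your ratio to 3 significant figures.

Mercator's areal exaggeration is sec²φ; hence true area = (apparent area) · cos²φ.
True area of county: 320000 × cos²(71°) = 320000 × 0.1060 = 33920 km².
True area of wetland: 110000 × cos²(48.4°) = 110000 × 0.4408 = 48490 km².
Ratio = 33920 / 48490 ≈ 0.700.

0.700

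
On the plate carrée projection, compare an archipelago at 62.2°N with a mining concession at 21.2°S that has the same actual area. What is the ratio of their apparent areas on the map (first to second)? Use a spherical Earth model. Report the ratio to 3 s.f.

In the plate carrée (x = Rλ, y = Rφ), meridians are true-scale (h = 1) and parallels are stretched by k = sec φ.
Areal scale at 62.2°: h·k = 1.000 × 2.144 = 2.144.
Areal scale at 21.2°: h·k = 1.000 × 1.073 = 1.073.
Ratio = 2.144/1.073 ≈ 2.00.

2.00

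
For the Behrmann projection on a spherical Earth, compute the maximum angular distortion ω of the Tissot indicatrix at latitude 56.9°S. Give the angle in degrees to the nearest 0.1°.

51.1°

Behrmann is a cylindrical equal-area projection with standard parallels at ±30°. Cylindrical equal-area (φ₀ = 30°): h = cos φ / cos 30° along meridians, k = cos 30° / cos φ along parallels; h·k = 1.
At 56.9°: h = 0.6306, k = 1.586; principal scales a = 1.586, b = 0.6306.
sin(ω/2) = (a − b)/(a + b) = 0.9552/2.216 = 0.4310, so ω = 2 arcsin(0.4310) ≈ 51.1°.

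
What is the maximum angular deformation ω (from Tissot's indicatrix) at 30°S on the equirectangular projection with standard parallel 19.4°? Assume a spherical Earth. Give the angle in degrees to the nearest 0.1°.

With standard parallel φ₀ = 19.4°, the equirectangular projection gives x = Rλ cos φ₀, y = Rφ, so h = 1 and k = cos 19.4° / cos φ.
At 30°: h = 1.000, k = 1.089; principal scales a = 1.089, b = 1.000.
sin(ω/2) = (a − b)/(a + b) = 0.08914/2.089 = 0.04267, so ω = 2 arcsin(0.04267) ≈ 4.9°.

4.9°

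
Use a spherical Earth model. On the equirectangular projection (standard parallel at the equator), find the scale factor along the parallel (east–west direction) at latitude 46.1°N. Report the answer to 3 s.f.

Plate carrée maps x = Rλ, y = Rφ. The meridian scale is h = 1 and the parallel scale is k = 1/cos φ = sec φ.
k = 1/cos 46.1° = 1/0.6934 = 1.442.

1.44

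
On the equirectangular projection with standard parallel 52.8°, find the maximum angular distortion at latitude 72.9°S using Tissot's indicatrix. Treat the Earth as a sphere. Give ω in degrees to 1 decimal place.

40.4°

The equidistant cylindrical projection with φ₀ = 52.8° has h = 1 (meridians true) and k = cos φ₀ / cos φ along parallels.
At 72.9°: h = 1.000, k = 2.056; principal scales a = 2.056, b = 1.000.
sin(ω/2) = (a − b)/(a + b) = 1.056/3.056 = 0.3456, so ω = 2 arcsin(0.3456) ≈ 40.4°.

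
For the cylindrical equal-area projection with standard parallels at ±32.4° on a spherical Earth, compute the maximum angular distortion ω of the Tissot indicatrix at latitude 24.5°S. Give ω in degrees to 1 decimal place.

A cylindrical equal-area projection with standard parallel φ₀ has meridian scale h = cos φ / cos φ₀ and parallel scale k = cos φ₀ / cos φ (so areas are preserved, h·k = 1).
At 24.5°: h = 1.078, k = 0.9279; principal scales a = 1.078, b = 0.9279.
sin(ω/2) = (a − b)/(a + b) = 0.1499/2.006 = 0.07472, so ω = 2 arcsin(0.07472) ≈ 8.6°.

8.6°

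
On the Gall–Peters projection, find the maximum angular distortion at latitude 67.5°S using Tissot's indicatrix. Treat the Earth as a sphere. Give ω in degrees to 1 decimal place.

Gall–Peters is a cylindrical equal-area projection with standard parallels at ±45°. Cylindrical equal-area (φ₀ = 45°): h = cos φ / cos 45° along meridians, k = cos 45° / cos φ along parallels; h·k = 1.
At 67.5°: h = 0.5412, k = 1.848; principal scales a = 1.848, b = 0.5412.
sin(ω/2) = (a − b)/(a + b) = 1.307/2.389 = 0.5469, so ω = 2 arcsin(0.5469) ≈ 66.3°.

66.3°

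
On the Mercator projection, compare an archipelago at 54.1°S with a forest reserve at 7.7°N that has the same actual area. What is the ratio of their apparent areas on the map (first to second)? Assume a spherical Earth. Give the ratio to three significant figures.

Mercator is conformal with k = sec φ, so areal scale = k² = sec²φ.
At 54.1°: sec²(54.1°) = 1/0.5864² = 2.908.
At 7.7°: sec²(7.7°) = 1/0.9910² = 1.018.
Ratio = 2.908/1.018 = cos²(7.7°)/cos²(54.1°) ≈ 2.86.

2.86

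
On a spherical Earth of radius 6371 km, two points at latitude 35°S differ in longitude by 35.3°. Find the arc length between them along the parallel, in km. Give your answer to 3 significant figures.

3220 km

Arc length along a parallel = R cos φ · Δλ (with Δλ in radians).
= 6371 × cos 35° × (35.3° × π/180) = 6371 × 0.8192 × 0.6161 ≈ 3220 km.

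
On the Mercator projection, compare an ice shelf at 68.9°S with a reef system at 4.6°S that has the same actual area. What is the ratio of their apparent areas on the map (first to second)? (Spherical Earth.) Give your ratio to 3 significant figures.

7.67

On Mercator, area is exaggerated by sec²φ = 1/cos²φ.
At 68.9°: sec²(68.9°) = 1/0.3600² = 7.716.
At 4.6°: sec²(4.6°) = 1/0.9968² = 1.006.
Ratio = 7.716/1.006 = cos²(4.6°)/cos²(68.9°) ≈ 7.67.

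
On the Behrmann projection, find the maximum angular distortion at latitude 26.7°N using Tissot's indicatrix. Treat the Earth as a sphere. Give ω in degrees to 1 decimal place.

The Behrmann projection is cylindrical equal-area with φ₀ = 30°. A cylindrical equal-area projection with standard parallel φ₀ has meridian scale h = cos φ / cos φ₀ and parallel scale k = cos φ₀ / cos φ (so areas are preserved, h·k = 1).
At 26.7°: h = 1.032, k = 0.9694; principal scales a = 1.032, b = 0.9694.
sin(ω/2) = (a − b)/(a + b) = 0.06219/2.001 = 0.03108, so ω = 2 arcsin(0.03108) ≈ 3.6°.

3.6°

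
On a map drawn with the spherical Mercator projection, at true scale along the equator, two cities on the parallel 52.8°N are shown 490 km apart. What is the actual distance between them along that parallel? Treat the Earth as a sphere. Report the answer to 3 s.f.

The Mercator projection is conformal; its linear scale factor is the same in every direction and equals sec φ = 1/cos φ.
Along the parallel at 52.8°, map distances are exaggerated by k = sec 52.8° = 1.654.
True distance = 490 / 1.654 = 490 × cos 52.8° ≈ 296 km.

296 km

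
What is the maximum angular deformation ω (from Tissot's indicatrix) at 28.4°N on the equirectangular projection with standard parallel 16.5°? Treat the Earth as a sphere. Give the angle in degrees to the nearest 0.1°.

The equidistant cylindrical projection with φ₀ = 16.5° has h = 1 (meridians true) and k = cos φ₀ / cos φ along parallels.
At 28.4°: h = 1.000, k = 1.090; principal scales a = 1.090, b = 1.000.
sin(ω/2) = (a − b)/(a + b) = 0.09000/2.090 = 0.04306, so ω = 2 arcsin(0.04306) ≈ 4.9°.

4.9°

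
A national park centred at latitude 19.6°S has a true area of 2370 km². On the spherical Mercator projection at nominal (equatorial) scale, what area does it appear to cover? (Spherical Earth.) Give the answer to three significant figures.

2670 km²

For Mercator, h = k = sec φ (a conformal cylindrical projection has a single point scale, 1/cos φ).
Areal scale = k² = sec²φ = 1/cos²(19.6°) = 1/0.9421² = 1.127.
Apparent area = 2370 × 1.127 ≈ 2670 km².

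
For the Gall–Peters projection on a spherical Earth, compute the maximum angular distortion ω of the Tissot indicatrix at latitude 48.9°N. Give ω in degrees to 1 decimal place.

8.3°

Gall–Peters is a cylindrical equal-area projection with standard parallels at ±45°. A cylindrical equal-area projection with standard parallel φ₀ has meridian scale h = cos φ / cos φ₀ and parallel scale k = cos φ₀ / cos φ (so areas are preserved, h·k = 1).
At 48.9°: h = 0.9297, k = 1.076; principal scales a = 1.076, b = 0.9297.
sin(ω/2) = (a − b)/(a + b) = 0.1460/2.005 = 0.07280, so ω = 2 arcsin(0.07280) ≈ 8.3°.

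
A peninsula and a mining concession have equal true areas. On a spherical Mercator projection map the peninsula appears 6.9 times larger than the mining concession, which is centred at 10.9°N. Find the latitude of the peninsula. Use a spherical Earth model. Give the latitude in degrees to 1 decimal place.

68.0°

For equal true areas on Mercator, apparent areas scale as sec²φ, so the ratio is cos²φ₂ / cos²φ₁.
cos²φ₂ / cos²φ₁ = 6.9  ⇒  cos φ₁ = cos 10.9° / √6.9 = 0.9820/2.627 = 0.3738.
φ₁ = arccos(0.3738) ≈ 68.0°.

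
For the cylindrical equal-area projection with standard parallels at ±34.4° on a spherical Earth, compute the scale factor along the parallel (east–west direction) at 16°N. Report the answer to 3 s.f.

Cylindrical equal-area (φ₀ = 34.4°): h = cos φ / cos 34.4° along meridians, k = cos 34.4° / cos φ along parallels; h·k = 1.
k = cos 34.4° / cos 16° = 0.8251/0.9613 = 0.8584.

0.858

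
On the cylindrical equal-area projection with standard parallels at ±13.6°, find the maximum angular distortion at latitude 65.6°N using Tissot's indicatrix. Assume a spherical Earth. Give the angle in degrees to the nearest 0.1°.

Cylindrical equal-area (φ₀ = 13.6°): h = cos φ / cos 13.6° along meridians, k = cos 13.6° / cos φ along parallels; h·k = 1.
At 65.6°: h = 0.4250, k = 2.353; principal scales a = 2.353, b = 0.4250.
sin(ω/2) = (a − b)/(a + b) = 1.928/2.778 = 0.6940, so ω = 2 arcsin(0.6940) ≈ 87.9°.

87.9°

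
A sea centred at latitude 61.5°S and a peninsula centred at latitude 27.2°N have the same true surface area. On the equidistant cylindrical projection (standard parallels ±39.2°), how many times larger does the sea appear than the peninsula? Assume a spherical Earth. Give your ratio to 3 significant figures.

In the equirectangular projection with standard parallel φ₀ = 39.2° (x = Rλ cos φ₀, y = Rφ), meridians are true-scale (h = 1) and the parallel scale is k = cos φ₀ / cos φ.
Areal scale at 61.5°: h·k = 1.000 × 1.624 = 1.624.
Areal scale at 27.2°: h·k = 1.000 × 0.8713 = 0.8713.
Ratio = 1.624/0.8713 ≈ 1.86.

1.86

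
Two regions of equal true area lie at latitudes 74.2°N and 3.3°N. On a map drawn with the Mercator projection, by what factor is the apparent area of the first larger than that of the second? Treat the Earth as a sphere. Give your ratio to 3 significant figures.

Mercator is conformal with k = sec φ, so areal scale = k² = sec²φ.
At 74.2°: sec²(74.2°) = 1/0.2723² = 13.49.
At 3.3°: sec²(3.3°) = 1/0.9983² = 1.003.
Ratio = 13.49/1.003 = cos²(3.3°)/cos²(74.2°) ≈ 13.4.

13.4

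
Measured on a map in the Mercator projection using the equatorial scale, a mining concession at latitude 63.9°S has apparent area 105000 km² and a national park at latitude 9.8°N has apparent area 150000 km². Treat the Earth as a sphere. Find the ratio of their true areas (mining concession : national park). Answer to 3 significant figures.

Mercator's areal exaggeration is sec²φ; hence true area = (apparent area) · cos²φ.
True area of mining concession: 105000 × cos²(63.9°) = 105000 × 0.1935 = 20320 km².
True area of national park: 150000 × cos²(9.8°) = 150000 × 0.9710 = 145700 km².
Ratio = 20320 / 145700 ≈ 0.140.

0.140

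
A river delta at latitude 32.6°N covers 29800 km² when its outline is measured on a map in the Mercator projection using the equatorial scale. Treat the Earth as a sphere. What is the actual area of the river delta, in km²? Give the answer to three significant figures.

For Mercator, h = k = sec φ (a conformal cylindrical projection has a single point scale, 1/cos φ).
Areal scale = k² = sec²φ = 1/cos²(32.6°) = 1/0.8425² = 1.409.
True area = apparent / (areal scale) = 29800 / 1.409 ≈ 21100 km².

21100 km²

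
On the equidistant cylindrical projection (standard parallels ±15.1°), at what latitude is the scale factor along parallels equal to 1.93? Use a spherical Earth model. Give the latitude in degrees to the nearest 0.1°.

60.0°

In the equirectangular projection with standard parallel φ₀ = 15.1° (x = Rλ cos φ₀, y = Rφ), meridians are true-scale (h = 1) and the parallel scale is k = cos φ₀ / cos φ.
k = cos φ₀ / cos φ = 1.93  ⇒  cos φ = cos 15.1° / 1.93 = 0.5002.
φ = arccos(0.5002) ≈ 60.0°.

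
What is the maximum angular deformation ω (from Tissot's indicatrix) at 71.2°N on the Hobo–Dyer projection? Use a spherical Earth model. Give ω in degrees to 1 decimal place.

91.6°

Hobo–Dyer is a cylindrical equal-area projection with standard parallels at ±37.5°. Cylindrical equal-area (φ₀ = 37.5°): h = cos φ / cos 37.5° along meridians, k = cos 37.5° / cos φ along parallels; h·k = 1.
At 71.2°: h = 0.4062, k = 2.462; principal scales a = 2.462, b = 0.4062.
sin(ω/2) = (a − b)/(a + b) = 2.056/2.868 = 0.7167, so ω = 2 arcsin(0.7167) ≈ 91.6°.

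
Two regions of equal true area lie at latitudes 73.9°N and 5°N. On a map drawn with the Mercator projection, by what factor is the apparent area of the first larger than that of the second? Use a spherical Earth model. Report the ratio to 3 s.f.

Mercator areal scale is sec²φ.
At 73.9°: sec²(73.9°) = 1/0.2773² = 13.00.
At 5°: sec²(5°) = 1/0.9962² = 1.008.
Ratio = 13.00/1.008 = cos²(5°)/cos²(73.9°) ≈ 12.9.

12.9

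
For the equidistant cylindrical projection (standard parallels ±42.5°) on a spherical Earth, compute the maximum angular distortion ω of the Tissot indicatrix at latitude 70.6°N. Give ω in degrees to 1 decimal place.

44.5°

The equidistant cylindrical projection with φ₀ = 42.5° has h = 1 (meridians true) and k = cos φ₀ / cos φ along parallels.
At 70.6°: h = 1.000, k = 2.220; principal scales a = 2.220, b = 1.000.
sin(ω/2) = (a − b)/(a + b) = 1.220/3.220 = 0.3788, so ω = 2 arcsin(0.3788) ≈ 44.5°.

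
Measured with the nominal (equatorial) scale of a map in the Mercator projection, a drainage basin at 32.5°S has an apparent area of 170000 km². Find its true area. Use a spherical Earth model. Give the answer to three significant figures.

Mercator is conformal, so the point scale is isotropic: h = k = sec φ = 1/cos φ.
Areal scale = k² = sec²φ = 1/cos²(32.5°) = 1/0.8434² = 1.406.
True area = apparent / (areal scale) = 170000 / 1.406 ≈ 121000 km².

121000 km²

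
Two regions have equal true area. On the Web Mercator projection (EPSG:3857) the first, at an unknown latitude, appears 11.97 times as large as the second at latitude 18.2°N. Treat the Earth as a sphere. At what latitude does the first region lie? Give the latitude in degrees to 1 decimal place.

On Mercator, (apparent₁)/(apparent₂) = sec²φ₁ / sec²φ₂ when true areas are equal.
cos²φ₂ / cos²φ₁ = 11.97  ⇒  cos φ₁ = cos 18.2° / √11.97 = 0.9500/3.460 = 0.2746.
φ₁ = arccos(0.2746) ≈ 74.1°.

74.1°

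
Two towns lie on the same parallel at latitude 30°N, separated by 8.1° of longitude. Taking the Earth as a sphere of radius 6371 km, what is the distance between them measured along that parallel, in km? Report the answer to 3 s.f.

Arc length along a parallel = R cos φ · Δλ (with Δλ in radians).
= 6371 × cos 30° × (8.1° × π/180) = 6371 × 0.8660 × 0.1414 ≈ 780 km.

780 km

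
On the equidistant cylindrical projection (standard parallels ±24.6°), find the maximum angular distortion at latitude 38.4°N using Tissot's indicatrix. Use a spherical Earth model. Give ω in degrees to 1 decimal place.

8.5°

The equidistant cylindrical projection with φ₀ = 24.6° has h = 1 (meridians true) and k = cos φ₀ / cos φ along parallels.
At 38.4°: h = 1.000, k = 1.160; principal scales a = 1.160, b = 1.000.
sin(ω/2) = (a − b)/(a + b) = 0.1602/2.160 = 0.07416, so ω = 2 arcsin(0.07416) ≈ 8.5°.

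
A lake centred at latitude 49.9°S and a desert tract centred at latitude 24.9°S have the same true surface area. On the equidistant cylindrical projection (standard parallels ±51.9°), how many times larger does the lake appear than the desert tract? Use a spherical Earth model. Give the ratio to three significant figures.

1.41

In the equirectangular projection with standard parallel φ₀ = 51.9° (x = Rλ cos φ₀, y = Rφ), meridians are true-scale (h = 1) and the parallel scale is k = cos φ₀ / cos φ.
Areal scale at 49.9°: h·k = 1.000 × 0.9579 = 0.9579.
Areal scale at 24.9°: h·k = 1.000 × 0.6803 = 0.6803.
Ratio = 0.9579/0.6803 ≈ 1.41.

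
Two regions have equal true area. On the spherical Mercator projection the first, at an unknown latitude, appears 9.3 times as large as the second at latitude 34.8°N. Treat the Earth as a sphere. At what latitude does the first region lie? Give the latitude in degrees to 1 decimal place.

On Mercator, (apparent₁)/(apparent₂) = sec²φ₁ / sec²φ₂ when true areas are equal.
cos²φ₂ / cos²φ₁ = 9.3  ⇒  cos φ₁ = cos 34.8° / √9.3 = 0.8211/3.050 = 0.2693.
φ₁ = arccos(0.2693) ≈ 74.4°.

74.4°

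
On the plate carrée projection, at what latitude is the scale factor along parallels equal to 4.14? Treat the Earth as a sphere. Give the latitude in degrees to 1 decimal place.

76.0°

Plate carrée: h = 1, k = sec φ along parallels.
sec φ = 4.14  ⇒  cos φ = 0.2415  ⇒  φ ≈ 76.0°.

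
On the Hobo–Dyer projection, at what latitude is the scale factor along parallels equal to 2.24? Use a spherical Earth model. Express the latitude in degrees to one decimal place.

69.3°

The Hobo–Dyer projection is cylindrical equal-area with φ₀ = 37.5°. For cylindrical equal-area with standard parallel φ₀, h = cos φ / cos φ₀ and k = cos φ₀ / cos φ, so h·k = 1.
k = cos φ₀ / cos φ = 2.24  ⇒  cos φ = cos 37.5° / 2.24 = 0.3542.
φ = arccos(0.3542) ≈ 69.3°.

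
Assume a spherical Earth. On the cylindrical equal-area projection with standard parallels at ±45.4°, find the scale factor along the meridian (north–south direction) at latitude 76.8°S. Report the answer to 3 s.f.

For cylindrical equal-area with standard parallel φ₀, h = cos φ / cos φ₀ and k = cos φ₀ / cos φ, so h·k = 1.
h = cos 76.8° / cos 45.4° = 0.2284/0.7022 = 0.3252.

0.325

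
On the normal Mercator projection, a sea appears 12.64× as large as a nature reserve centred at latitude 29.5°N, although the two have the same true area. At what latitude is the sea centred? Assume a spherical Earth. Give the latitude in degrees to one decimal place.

75.8°

Mercator areal scale is sec²φ, so apparent-area ratio = sec²φ₁ / sec²φ₂ = cos²φ₂ / cos²φ₁.
cos²φ₂ / cos²φ₁ = 12.64  ⇒  cos φ₁ = cos 29.5° / √12.64 = 0.8704/3.555 = 0.2448.
φ₁ = arccos(0.2448) ≈ 75.8°.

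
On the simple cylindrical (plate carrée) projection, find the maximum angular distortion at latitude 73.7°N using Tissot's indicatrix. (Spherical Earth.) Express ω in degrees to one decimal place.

68.3°

Plate carrée maps x = Rλ, y = Rφ. The meridian scale is h = 1 and the parallel scale is k = 1/cos φ = sec φ.
At 73.7°: h = 1.000, k = 3.563; principal scales a = 3.563, b = 1.000.
sin(ω/2) = (a − b)/(a + b) = 2.563/4.563 = 0.5617, so ω = 2 arcsin(0.5617) ≈ 68.3°.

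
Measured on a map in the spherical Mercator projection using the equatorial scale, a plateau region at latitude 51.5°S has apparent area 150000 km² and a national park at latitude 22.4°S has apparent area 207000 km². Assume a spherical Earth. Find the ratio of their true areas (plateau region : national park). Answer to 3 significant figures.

On Mercator the areal scale is sec²φ, so true area = apparent × cos²φ.
True area of plateau region: 150000 × cos²(51.5°) = 150000 × 0.3875 = 58130 km².
True area of national park: 207000 × cos²(22.4°) = 207000 × 0.8548 = 176900 km².
Ratio = 58130 / 176900 ≈ 0.329.

0.329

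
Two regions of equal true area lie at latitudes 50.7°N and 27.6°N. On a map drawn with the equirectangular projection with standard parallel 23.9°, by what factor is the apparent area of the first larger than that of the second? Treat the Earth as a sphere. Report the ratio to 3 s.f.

1.40

In the equirectangular projection with standard parallel φ₀ = 23.9° (x = Rλ cos φ₀, y = Rφ), meridians are true-scale (h = 1) and the parallel scale is k = cos φ₀ / cos φ.
Areal scale at 50.7°: h·k = 1.000 × 1.443 = 1.443.
Areal scale at 27.6°: h·k = 1.000 × 1.032 = 1.032.
Ratio = 1.443/1.032 ≈ 1.40.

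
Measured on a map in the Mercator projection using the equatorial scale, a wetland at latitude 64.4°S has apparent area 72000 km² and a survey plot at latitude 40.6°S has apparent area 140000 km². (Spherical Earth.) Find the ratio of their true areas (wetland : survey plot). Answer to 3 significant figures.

0.167

Mercator's areal exaggeration is sec²φ; hence true area = (apparent area) · cos²φ.
True area of wetland: 72000 × cos²(64.4°) = 72000 × 0.1867 = 13440 km².
True area of survey plot: 140000 × cos²(40.6°) = 140000 × 0.5765 = 80710 km².
Ratio = 13440 / 80710 ≈ 0.167.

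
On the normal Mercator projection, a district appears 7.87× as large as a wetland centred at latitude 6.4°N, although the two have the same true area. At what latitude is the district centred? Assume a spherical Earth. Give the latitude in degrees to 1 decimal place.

69.3°

Mercator areal scale is sec²φ, so apparent-area ratio = sec²φ₁ / sec²φ₂ = cos²φ₂ / cos²φ₁.
cos²φ₂ / cos²φ₁ = 7.87  ⇒  cos φ₁ = cos 6.4° / √7.87 = 0.9938/2.805 = 0.3542.
φ₁ = arccos(0.3542) ≈ 69.3°.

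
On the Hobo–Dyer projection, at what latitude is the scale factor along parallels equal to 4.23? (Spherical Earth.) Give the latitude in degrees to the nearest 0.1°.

The Hobo–Dyer projection is cylindrical equal-area with φ₀ = 37.5°. A cylindrical equal-area projection with standard parallel φ₀ has meridian scale h = cos φ / cos φ₀ and parallel scale k = cos φ₀ / cos φ (so areas are preserved, h·k = 1).
k = cos φ₀ / cos φ = 4.23  ⇒  cos φ = cos 37.5° / 4.23 = 0.1876.
φ = arccos(0.1876) ≈ 79.2°.

79.2°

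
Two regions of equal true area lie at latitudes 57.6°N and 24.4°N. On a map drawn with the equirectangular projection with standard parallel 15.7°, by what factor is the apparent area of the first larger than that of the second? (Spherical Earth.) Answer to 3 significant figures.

1.70

The equidistant cylindrical projection with φ₀ = 15.7° has h = 1 (meridians true) and k = cos φ₀ / cos φ along parallels.
Areal scale at 57.6°: h·k = 1.000 × 1.797 = 1.797.
Areal scale at 24.4°: h·k = 1.000 × 1.057 = 1.057.
Ratio = 1.797/1.057 ≈ 1.70.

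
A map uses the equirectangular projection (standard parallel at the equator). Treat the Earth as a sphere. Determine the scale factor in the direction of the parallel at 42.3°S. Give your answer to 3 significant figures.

1.35

In the plate carrée (x = Rλ, y = Rφ), meridians are true-scale (h = 1) and parallels are stretched by k = sec φ.
k = 1/cos 42.3° = 1/0.7396 = 1.352.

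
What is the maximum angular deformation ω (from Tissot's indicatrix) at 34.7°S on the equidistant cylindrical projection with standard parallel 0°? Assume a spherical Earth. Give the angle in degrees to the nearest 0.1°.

Plate carrée maps x = Rλ, y = Rφ. The meridian scale is h = 1 and the parallel scale is k = 1/cos φ = sec φ.
At 34.7°: h = 1.000, k = 1.216; principal scales a = 1.216, b = 1.000.
sin(ω/2) = (a − b)/(a + b) = 0.2163/2.216 = 0.09761, so ω = 2 arcsin(0.09761) ≈ 11.2°.

11.2°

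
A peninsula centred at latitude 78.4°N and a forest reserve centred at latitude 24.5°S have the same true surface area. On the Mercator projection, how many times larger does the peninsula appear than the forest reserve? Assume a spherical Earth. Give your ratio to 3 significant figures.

Mercator is conformal with k = sec φ, so areal scale = k² = sec²φ.
At 78.4°: sec²(78.4°) = 1/0.2011² = 24.73.
At 24.5°: sec²(24.5°) = 1/0.9100² = 1.208.
Ratio = 24.73/1.208 = cos²(24.5°)/cos²(78.4°) ≈ 20.5.

20.5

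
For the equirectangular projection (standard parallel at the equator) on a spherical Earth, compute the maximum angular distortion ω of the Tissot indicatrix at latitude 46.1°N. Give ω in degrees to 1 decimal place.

In the plate carrée (x = Rλ, y = Rφ), meridians are true-scale (h = 1) and parallels are stretched by k = sec φ.
At 46.1°: h = 1.000, k = 1.442; principal scales a = 1.442, b = 1.000.
sin(ω/2) = (a − b)/(a + b) = 0.4422/2.442 = 0.1811, so ω = 2 arcsin(0.1811) ≈ 20.9°.

20.9°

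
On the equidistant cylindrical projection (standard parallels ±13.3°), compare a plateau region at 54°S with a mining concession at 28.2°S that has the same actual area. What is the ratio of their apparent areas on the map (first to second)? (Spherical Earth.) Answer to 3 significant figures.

1.50

In the equirectangular projection with standard parallel φ₀ = 13.3° (x = Rλ cos φ₀, y = Rφ), meridians are true-scale (h = 1) and the parallel scale is k = cos φ₀ / cos φ.
Areal scale at 54°: h·k = 1.000 × 1.656 = 1.656.
Areal scale at 28.2°: h·k = 1.000 × 1.104 = 1.104.
Ratio = 1.656/1.104 ≈ 1.50.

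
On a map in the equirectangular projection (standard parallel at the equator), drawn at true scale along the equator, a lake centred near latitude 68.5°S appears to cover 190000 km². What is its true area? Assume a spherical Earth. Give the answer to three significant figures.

For the equirectangular projection with φ₀ = 0 (plate carrée), h = 1 along meridians and k = sec φ along parallels.
Areal scale = h·k = 1 × sec φ; at 68.5°, h = 1.000, k = 2.729, so h·k = 2.729.
True area = apparent / (areal scale) = 190000 / 2.729 ≈ 69600 km².

69600 km²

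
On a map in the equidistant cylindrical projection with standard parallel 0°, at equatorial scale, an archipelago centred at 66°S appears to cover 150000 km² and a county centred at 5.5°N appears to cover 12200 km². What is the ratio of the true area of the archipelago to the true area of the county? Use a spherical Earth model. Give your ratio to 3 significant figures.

On the plate carrée, areal scale = h·k = 1 × sec φ, so true area = apparent × cos φ.
True area of archipelago: 150000 × cos(66°) = 150000 × 0.4067 = 61010 km².
True area of county: 12200 × cos(5.5°) = 12200 × 0.9954 = 12140 km².
Ratio = 61010 / 12140 ≈ 5.02.

5.02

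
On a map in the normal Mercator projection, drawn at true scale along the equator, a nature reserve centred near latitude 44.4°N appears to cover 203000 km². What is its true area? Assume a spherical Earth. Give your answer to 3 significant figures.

104000 km²

The Mercator projection is conformal; its linear scale factor is the same in every direction and equals sec φ = 1/cos φ.
Areal scale = k² = sec²φ = 1/cos²(44.4°) = 1/0.7145² = 1.959.
True area = apparent / (areal scale) = 203000 / 1.959 ≈ 104000 km².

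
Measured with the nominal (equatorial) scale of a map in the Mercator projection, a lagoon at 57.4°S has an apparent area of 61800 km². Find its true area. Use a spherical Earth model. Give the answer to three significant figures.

Mercator is conformal, so the point scale is isotropic: h = k = sec φ = 1/cos φ.
Areal scale = k² = sec²φ = 1/cos²(57.4°) = 1/0.5388² = 3.445.
True area = apparent / (areal scale) = 61800 / 3.445 ≈ 17900 km².

17900 km²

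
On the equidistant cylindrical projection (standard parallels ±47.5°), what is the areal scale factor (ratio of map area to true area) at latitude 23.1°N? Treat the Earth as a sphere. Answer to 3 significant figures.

0.734

In the equirectangular projection with standard parallel φ₀ = 47.5° (x = Rλ cos φ₀, y = Rφ), meridians are true-scale (h = 1) and the parallel scale is k = cos φ₀ / cos φ.
Areal scale = h·k = 1 × cos φ₀ / cos φ; at 23.1°, h = 1.000, k = 0.7345, so h·k = 0.7345.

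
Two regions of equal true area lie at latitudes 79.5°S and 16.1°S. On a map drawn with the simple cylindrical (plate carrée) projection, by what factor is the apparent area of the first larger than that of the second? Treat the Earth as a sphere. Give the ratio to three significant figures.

Plate carrée maps x = Rλ, y = Rφ. The meridian scale is h = 1 and the parallel scale is k = 1/cos φ = sec φ.
Areal scale at 79.5°: h·k = 1.000 × 5.487 = 5.487.
Areal scale at 16.1°: h·k = 1.000 × 1.041 = 1.041.
Ratio = 5.487/1.041 ≈ 5.27.

5.27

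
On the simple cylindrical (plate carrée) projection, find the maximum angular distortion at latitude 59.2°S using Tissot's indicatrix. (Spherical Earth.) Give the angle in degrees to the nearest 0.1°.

For the equirectangular projection with φ₀ = 0 (plate carrée), h = 1 along meridians and k = sec φ along parallels.
At 59.2°: h = 1.000, k = 1.953; principal scales a = 1.953, b = 1.000.
sin(ω/2) = (a − b)/(a + b) = 0.9530/2.953 = 0.3227, so ω = 2 arcsin(0.3227) ≈ 37.7°.

37.7°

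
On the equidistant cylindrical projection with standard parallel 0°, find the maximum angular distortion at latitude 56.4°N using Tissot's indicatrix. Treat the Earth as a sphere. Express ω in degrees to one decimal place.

In the plate carrée (x = Rλ, y = Rφ), meridians are true-scale (h = 1) and parallels are stretched by k = sec φ.
At 56.4°: h = 1.000, k = 1.807; principal scales a = 1.807, b = 1.000.
sin(ω/2) = (a − b)/(a + b) = 0.8070/2.807 = 0.2875, so ω = 2 arcsin(0.2875) ≈ 33.4°.

33.4°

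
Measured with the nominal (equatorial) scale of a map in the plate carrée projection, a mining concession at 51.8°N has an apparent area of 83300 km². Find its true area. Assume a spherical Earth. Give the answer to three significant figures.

51500 km²

For the equirectangular projection with φ₀ = 0 (plate carrée), h = 1 along meridians and k = sec φ along parallels.
Areal scale = h·k = 1 × sec φ; at 51.8°, h = 1.000, k = 1.617, so h·k = 1.617.
True area = apparent / (areal scale) = 83300 / 1.617 ≈ 51500 km².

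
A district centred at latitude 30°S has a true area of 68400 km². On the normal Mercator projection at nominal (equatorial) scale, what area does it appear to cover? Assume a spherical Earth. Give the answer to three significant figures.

91200 km²

For Mercator, h = k = sec φ (a conformal cylindrical projection has a single point scale, 1/cos φ).
Areal scale = k² = sec²φ = 1/cos²(30°) = 1/0.8660² = 1.333.
Apparent area = 68400 × 1.333 ≈ 91200 km².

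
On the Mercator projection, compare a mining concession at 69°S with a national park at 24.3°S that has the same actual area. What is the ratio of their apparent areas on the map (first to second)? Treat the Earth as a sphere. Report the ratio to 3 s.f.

On Mercator, area is exaggerated by sec²φ = 1/cos²φ.
At 69°: sec²(69°) = 1/0.3584² = 7.786.
At 24.3°: sec²(24.3°) = 1/0.9114² = 1.204.
Ratio = 7.786/1.204 = cos²(24.3°)/cos²(69°) ≈ 6.47.

6.47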